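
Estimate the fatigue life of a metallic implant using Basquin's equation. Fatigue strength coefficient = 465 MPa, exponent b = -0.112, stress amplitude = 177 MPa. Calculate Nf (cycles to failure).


sigma_a = sigma_f' * (2Nf)^b
2Nf = (sigma_a/sigma_f')^(1/b)
2Nf = (177/465)^(1/-0.112)
2Nf = 5563.5801
Nf = 2782


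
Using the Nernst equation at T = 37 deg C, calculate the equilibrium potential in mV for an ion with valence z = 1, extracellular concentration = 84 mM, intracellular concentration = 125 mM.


E = (RT/(zF)) * ln(C_out/C_in)
T = 37 + 273.15 = 310.15 K
E = (8.314 * 310.15 / (1 * 96485)) * ln(84/125)
E = -10.62 mV


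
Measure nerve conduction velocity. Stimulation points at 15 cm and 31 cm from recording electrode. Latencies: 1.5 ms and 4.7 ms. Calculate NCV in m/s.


Distance = (31 - 15) / 100 = 0.16 m
dt = (4.7 - 1.5) / 1000 = 0.0032 s
NCV = dist / dt = 50 m/s


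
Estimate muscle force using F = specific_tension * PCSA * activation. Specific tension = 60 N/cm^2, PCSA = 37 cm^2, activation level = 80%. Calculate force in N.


F = sigma * PCSA * activation
F = 60 * 37 * 0.8
F = 1776 N


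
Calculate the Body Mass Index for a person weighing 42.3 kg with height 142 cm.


BMI = weight / height^2
height = 142 cm = 1.42 m
BMI = 42.3 / 1.42^2
BMI = 20.98 kg/m^2


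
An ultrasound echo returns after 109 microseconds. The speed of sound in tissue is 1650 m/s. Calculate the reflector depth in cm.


depth = c * t / 2
t = 109 us = 1.0900e-04 s
depth = 1650 * 1.0900e-04 / 2
depth = 0.089925 m = 8.9925 cm


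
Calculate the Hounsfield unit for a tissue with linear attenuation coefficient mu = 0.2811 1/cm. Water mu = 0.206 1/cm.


HU = ((mu_tissue - mu_water) / mu_water) * 1000
HU = ((0.2811 - 0.206) / 0.206) * 1000
HU = 364.6


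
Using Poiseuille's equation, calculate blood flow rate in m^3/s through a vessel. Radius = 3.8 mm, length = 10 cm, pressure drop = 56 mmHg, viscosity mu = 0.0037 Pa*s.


Q = pi*r^4*dP / (8*mu*L)
r = 0.0038 m, L = 0.1 m
dP = 56 mmHg = 7466.032 Pa
Q = 0.001652 m^3/s


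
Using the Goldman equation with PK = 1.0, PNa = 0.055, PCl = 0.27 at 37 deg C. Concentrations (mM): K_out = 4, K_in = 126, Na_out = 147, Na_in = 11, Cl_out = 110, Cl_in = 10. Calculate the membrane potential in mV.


Vm = (RT/F)*ln((PK*Ko + PNa*Nao + PCl*Cli)/(PK*Ki + PNa*Nai + PCl*Clo))
Numer = 14.785, Denom = 156.305
Vm = -63.02 mV


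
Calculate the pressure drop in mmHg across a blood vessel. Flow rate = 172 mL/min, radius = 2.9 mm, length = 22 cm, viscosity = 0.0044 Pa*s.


dP = 8*mu*L*Q / (pi*r^4)
Q = 172 mL/min = 2.86667e-06 m^3/s
dP = 99.9082 Pa = 99.9082 / 133.322 mmHg = 0.7494 mmHg


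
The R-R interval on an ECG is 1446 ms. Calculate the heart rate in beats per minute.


HR = 60 / RR_interval(s)
RR = 1446 ms = 1.446 s
HR = 60 / 1.446 = 41.49 bpm


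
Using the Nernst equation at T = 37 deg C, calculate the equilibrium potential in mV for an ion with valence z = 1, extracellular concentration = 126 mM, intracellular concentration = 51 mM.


E = (RT/(zF)) * ln(C_out/C_in)
T = 37 + 273.15 = 310.15 K
E = (8.314 * 310.15 / (1 * 96485)) * ln(126/51)
E = 24.17 mV


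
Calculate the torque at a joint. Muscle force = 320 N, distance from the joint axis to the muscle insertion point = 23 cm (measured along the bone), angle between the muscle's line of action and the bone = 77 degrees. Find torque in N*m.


Torque = F * d * sin(theta)   (moment arm = d*sin(theta))
d = 23 cm = 0.23 m
Torque = 320 * 0.23 * sin(77)
Torque = 71.71 N*m


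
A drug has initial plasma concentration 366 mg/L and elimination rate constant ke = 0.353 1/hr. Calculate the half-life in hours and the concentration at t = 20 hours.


t_half = ln(2) / ke = 0.693147 / 0.353 = 1.964 hr
C(t) = C0 * exp(-ke*t) = 366 * exp(-0.353*20)
C(20) = 0.3143 mg/L


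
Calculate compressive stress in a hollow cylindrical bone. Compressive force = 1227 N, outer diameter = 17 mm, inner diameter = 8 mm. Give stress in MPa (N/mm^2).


A = pi*(r_o^2 - r_i^2)
r_o = 8.5 mm, r_i = 4 mm
A = 176.715 mm^2
sigma = F/A = 1227 / 176.715
sigma = 6.943 MPa


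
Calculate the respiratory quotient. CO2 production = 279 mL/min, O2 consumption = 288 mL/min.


RQ = VCO2 / VO2
RQ = 279 / 288
RQ = 0.9688


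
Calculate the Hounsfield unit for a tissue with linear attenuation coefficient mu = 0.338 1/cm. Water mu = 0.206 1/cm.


HU = ((mu_tissue - mu_water) / mu_water) * 1000
HU = ((0.338 - 0.206) / 0.206) * 1000
HU = 640.8


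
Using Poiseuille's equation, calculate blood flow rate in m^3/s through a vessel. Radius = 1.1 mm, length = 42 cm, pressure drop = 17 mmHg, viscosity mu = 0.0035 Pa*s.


Q = pi*r^4*dP / (8*mu*L)
r = 0.0011 m, L = 0.42 m
dP = 17 mmHg = 2266.474 Pa
Q = 8.8647e-07 m^3/s


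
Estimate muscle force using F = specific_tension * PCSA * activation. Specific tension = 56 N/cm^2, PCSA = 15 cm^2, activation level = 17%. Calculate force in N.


F = sigma * PCSA * activation
F = 56 * 15 * 0.17
F = 142.8 N


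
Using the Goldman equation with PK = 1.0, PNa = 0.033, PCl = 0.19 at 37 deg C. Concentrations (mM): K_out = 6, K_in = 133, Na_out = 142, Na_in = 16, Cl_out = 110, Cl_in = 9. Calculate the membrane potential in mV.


Vm = (RT/F)*ln((PK*Ko + PNa*Nao + PCl*Cli)/(PK*Ki + PNa*Nai + PCl*Clo))
Numer = 12.396, Denom = 154.428
Vm = -67.41 mV


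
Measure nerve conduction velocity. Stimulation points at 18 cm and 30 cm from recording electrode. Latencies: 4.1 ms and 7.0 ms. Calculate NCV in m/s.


Distance = (30 - 18) / 100 = 0.12 m
dt = (7.0 - 4.1) / 1000 = 0.0029 s
NCV = dist / dt = 41.38 m/s


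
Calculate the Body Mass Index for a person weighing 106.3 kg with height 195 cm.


BMI = weight / height^2
height = 195 cm = 1.95 m
BMI = 106.3 / 1.95^2
BMI = 27.96 kg/m^2


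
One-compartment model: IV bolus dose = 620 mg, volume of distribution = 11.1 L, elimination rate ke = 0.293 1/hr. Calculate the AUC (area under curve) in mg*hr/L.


C0 = Dose/Vd = 620/11.1 = 55.8559 mg/L
AUC = C0/ke = 55.8559/0.293
AUC = 190.6 mg*hr/L


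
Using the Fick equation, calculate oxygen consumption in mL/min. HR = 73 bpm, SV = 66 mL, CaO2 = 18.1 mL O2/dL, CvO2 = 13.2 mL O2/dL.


CO = HR*SV = 73*66/1000 = 4.818 L/min
a-v O2 diff = 18.1 - 13.2 = 4.9 mL/dL
VO2 = CO * (CaO2-CvO2) * 10 dL/L
VO2 = 4.818 * 4.9 * 10
VO2 = 236.1 mL/min


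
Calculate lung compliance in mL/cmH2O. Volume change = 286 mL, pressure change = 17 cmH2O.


C = dV / dP
C = 286 / 17
C = 16.82 mL/cmH2O


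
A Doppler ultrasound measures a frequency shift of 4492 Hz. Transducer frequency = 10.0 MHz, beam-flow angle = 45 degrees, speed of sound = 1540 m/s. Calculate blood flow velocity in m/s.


v = fd * c / (2 * f0 * cos(theta))
v = 4492 * 1540 / (2 * 1.0000e+07 * cos(45))
v = 0.4892 m/s


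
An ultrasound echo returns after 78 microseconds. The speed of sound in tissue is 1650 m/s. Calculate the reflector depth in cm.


depth = c * t / 2
t = 78 us = 7.8000e-05 s
depth = 1650 * 7.8000e-05 / 2
depth = 0.06435 m = 6.435 cm


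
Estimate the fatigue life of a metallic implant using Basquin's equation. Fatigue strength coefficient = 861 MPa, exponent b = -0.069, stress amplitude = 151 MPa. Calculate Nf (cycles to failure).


sigma_a = sigma_f' * (2Nf)^b
2Nf = (sigma_a/sigma_f')^(1/b)
2Nf = (151/861)^(1/-0.069)
2Nf = 9.0552722e+10
Nf = 4.5276e+10


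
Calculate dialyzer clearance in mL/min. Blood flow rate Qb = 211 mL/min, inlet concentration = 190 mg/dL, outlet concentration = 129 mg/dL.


K = Qb * (Cb_in - Cb_out) / Cb_in
K = 211 * (190 - 129) / 190
K = 67.74 mL/min


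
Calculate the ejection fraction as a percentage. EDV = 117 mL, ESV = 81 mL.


SV = EDV - ESV = 117 - 81 = 36 mL
EF = SV/EDV * 100 = 36/117 * 100
EF = 30.77%


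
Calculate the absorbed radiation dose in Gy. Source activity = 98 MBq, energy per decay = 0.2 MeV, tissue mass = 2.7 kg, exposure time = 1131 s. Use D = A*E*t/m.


A = 98 MBq = 9.8000e+07 Bq
E = 0.2 MeV = 3.204e-14 J
D = A*E*t/m = 9.8000e+07*3.204e-14*1131/2.7
D = 0.001315 Gy


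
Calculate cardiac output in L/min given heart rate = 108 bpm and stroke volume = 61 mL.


CO = HR * SV
CO = 108 * 61 / 1000
CO = 6.588 L/min


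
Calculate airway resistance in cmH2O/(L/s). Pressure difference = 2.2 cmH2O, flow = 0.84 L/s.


R = dP / flow
R = 2.2 / 0.84
R = 2.619 cmH2O/(L/s)


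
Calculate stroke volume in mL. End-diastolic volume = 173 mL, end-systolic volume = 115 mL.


SV = EDV - ESV
SV = 173 - 115
SV = 58 mL


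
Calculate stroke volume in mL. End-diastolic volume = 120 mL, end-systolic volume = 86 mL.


SV = EDV - ESV
SV = 120 - 86
SV = 34 mL


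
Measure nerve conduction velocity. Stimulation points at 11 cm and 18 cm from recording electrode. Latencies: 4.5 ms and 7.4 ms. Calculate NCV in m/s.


Distance = (18 - 11) / 100 = 0.07 m
dt = (7.4 - 4.5) / 1000 = 0.0029 s
NCV = dist / dt = 24.14 m/s


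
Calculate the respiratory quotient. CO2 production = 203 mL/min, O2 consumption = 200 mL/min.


RQ = VCO2 / VO2
RQ = 203 / 200
RQ = 1.015


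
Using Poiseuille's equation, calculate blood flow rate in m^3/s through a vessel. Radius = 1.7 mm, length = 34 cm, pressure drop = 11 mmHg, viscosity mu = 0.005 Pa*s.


Q = pi*r^4*dP / (8*mu*L)
r = 0.0017 m, L = 0.34 m
dP = 11 mmHg = 1466.542 Pa
Q = 2.8294e-06 m^3/s


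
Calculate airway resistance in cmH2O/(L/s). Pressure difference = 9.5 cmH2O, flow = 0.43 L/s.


R = dP / flow
R = 9.5 / 0.43
R = 22.09 cmH2O/(L/s)


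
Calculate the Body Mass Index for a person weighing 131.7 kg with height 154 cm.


BMI = weight / height^2
height = 154 cm = 1.54 m
BMI = 131.7 / 1.54^2
BMI = 55.53 kg/m^2


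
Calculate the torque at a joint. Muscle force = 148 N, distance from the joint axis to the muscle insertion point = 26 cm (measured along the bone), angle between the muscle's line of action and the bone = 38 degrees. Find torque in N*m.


Torque = F * d * sin(theta)   (moment arm = d*sin(theta))
d = 26 cm = 0.26 m
Torque = 148 * 0.26 * sin(38)
Torque = 23.69 N*m


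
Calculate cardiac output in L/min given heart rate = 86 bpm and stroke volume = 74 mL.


CO = HR * SV
CO = 86 * 74 / 1000
CO = 6.364 L/min


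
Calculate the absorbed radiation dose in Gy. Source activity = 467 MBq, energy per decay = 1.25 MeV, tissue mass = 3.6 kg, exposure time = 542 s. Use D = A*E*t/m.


A = 467 MBq = 4.6700e+08 Bq
E = 1.25 MeV = 2.0025e-13 J
D = A*E*t/m = 4.6700e+08*2.0025e-13*542/3.6
D = 0.01408 Gy


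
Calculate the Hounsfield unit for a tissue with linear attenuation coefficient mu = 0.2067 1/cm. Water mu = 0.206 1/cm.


HU = ((mu_tissue - mu_water) / mu_water) * 1000
HU = ((0.2067 - 0.206) / 0.206) * 1000
HU = 3.398


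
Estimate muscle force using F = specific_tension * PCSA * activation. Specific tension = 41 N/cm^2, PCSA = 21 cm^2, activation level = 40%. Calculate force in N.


F = sigma * PCSA * activation
F = 41 * 21 * 0.4
F = 344.4 N


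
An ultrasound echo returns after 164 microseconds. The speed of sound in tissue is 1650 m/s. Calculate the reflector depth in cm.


depth = c * t / 2
t = 164 us = 1.6400e-04 s
depth = 1650 * 1.6400e-04 / 2
depth = 0.1353 m = 13.53 cm


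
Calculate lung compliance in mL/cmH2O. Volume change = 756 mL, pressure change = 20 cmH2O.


C = dV / dP
C = 756 / 20
C = 37.8 mL/cmH2O


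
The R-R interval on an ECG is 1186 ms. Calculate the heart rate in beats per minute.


HR = 60 / RR_interval(s)
RR = 1186 ms = 1.186 s
HR = 60 / 1.186 = 50.59 bpm


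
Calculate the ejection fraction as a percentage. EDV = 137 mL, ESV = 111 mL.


SV = EDV - ESV = 137 - 111 = 26 mL
EF = SV/EDV * 100 = 26/137 * 100
EF = 18.98%


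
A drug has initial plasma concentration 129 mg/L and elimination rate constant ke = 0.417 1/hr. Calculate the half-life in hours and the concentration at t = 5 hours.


t_half = ln(2) / ke = 0.693147 / 0.417 = 1.662 hr
C(t) = C0 * exp(-ke*t) = 129 * exp(-0.417*5)
C(5) = 16.04 mg/L


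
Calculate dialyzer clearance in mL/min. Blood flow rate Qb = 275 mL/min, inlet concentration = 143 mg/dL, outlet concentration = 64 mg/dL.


K = Qb * (Cb_in - Cb_out) / Cb_in
K = 275 * (143 - 64) / 143
K = 151.9 mL/min


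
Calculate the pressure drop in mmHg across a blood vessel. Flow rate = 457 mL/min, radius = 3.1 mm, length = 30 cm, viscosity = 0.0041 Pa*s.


dP = 8*mu*L*Q / (pi*r^4)
Q = 457 mL/min = 7.61667e-06 m^3/s
dP = 258.323 Pa = 258.323 / 133.322 mmHg = 1.938 mmHg


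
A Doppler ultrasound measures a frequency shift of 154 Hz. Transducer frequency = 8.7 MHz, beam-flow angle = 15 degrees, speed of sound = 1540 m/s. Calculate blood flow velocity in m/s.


v = fd * c / (2 * f0 * cos(theta))
v = 154 * 1540 / (2 * 8.7000e+06 * cos(15))
v = 0.01411 m/s


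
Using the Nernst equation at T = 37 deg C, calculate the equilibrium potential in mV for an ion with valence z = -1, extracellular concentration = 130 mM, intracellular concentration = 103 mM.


E = (RT/(zF)) * ln(C_out/C_in)
T = 37 + 273.15 = 310.15 K
E = (8.314 * 310.15 / (-1 * 96485)) * ln(130/103)
E = -6.222 mV


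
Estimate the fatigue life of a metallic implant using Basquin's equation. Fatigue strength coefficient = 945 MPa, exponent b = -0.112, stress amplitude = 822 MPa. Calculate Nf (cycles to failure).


sigma_a = sigma_f' * (2Nf)^b
2Nf = (sigma_a/sigma_f')^(1/b)
2Nf = (822/945)^(1/-0.112)
2Nf = 3.4730753
Nf = 1.737


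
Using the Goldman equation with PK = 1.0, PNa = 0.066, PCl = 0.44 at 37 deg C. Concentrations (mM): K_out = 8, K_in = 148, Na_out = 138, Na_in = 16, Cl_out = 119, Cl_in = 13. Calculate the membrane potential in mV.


Vm = (RT/F)*ln((PK*Ko + PNa*Nao + PCl*Cli)/(PK*Ki + PNa*Nai + PCl*Clo))
Numer = 22.828, Denom = 201.416
Vm = -58.19 mV


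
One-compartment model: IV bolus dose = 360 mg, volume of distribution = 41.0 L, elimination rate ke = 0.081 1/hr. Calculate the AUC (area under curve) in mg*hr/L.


C0 = Dose/Vd = 360/41.0 = 8.78049 mg/L
AUC = C0/ke = 8.78049/0.081
AUC = 108.4 mg*hr/L


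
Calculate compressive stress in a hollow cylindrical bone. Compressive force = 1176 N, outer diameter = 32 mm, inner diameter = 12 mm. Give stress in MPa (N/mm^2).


A = pi*(r_o^2 - r_i^2)
r_o = 16 mm, r_i = 6 mm
A = 691.15 mm^2
sigma = F/A = 1176 / 691.15
sigma = 1.702 MPa


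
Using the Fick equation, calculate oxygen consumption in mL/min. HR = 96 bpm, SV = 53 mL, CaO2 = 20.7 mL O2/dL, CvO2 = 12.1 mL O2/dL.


CO = HR*SV = 96*53/1000 = 5.088 L/min
a-v O2 diff = 20.7 - 12.1 = 8.6 mL/dL
VO2 = CO * (CaO2-CvO2) * 10 dL/L
VO2 = 5.088 * 8.6 * 10
VO2 = 437.6 mL/min


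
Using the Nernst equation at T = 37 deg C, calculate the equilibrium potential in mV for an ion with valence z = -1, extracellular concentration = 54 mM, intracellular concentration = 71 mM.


E = (RT/(zF)) * ln(C_out/C_in)
T = 37 + 273.15 = 310.15 K
E = (8.314 * 310.15 / (-1 * 96485)) * ln(54/71)
E = 7.315 mV


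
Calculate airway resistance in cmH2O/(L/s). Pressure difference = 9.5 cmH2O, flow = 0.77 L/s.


R = dP / flow
R = 9.5 / 0.77
R = 12.34 cmH2O/(L/s)


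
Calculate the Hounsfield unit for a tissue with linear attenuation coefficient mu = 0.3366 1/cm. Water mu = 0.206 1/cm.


HU = ((mu_tissue - mu_water) / mu_water) * 1000
HU = ((0.3366 - 0.206) / 0.206) * 1000
HU = 634


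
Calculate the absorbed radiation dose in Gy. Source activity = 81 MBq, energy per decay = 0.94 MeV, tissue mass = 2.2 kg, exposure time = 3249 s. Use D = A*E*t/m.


A = 81 MBq = 8.1000e+07 Bq
E = 0.94 MeV = 1.50588e-13 J
D = A*E*t/m = 8.1000e+07*1.50588e-13*3249/2.2
D = 0.01801 Gy


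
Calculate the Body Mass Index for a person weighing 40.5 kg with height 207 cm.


BMI = weight / height^2
height = 207 cm = 2.07 m
BMI = 40.5 / 2.07^2
BMI = 9.452 kg/m^2


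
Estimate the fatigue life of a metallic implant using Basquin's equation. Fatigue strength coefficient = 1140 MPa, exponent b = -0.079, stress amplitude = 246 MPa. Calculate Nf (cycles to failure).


sigma_a = sigma_f' * (2Nf)^b
2Nf = (sigma_a/sigma_f')^(1/b)
2Nf = (246/1140)^(1/-0.079)
2Nf = 2.6915147e+08
Nf = 1.3458e+08


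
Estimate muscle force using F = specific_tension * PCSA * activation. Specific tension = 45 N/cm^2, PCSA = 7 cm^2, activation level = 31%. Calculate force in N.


F = sigma * PCSA * activation
F = 45 * 7 * 0.31
F = 97.65 N


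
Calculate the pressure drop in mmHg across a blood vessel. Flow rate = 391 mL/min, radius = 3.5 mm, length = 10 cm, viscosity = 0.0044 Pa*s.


dP = 8*mu*L*Q / (pi*r^4)
Q = 391 mL/min = 6.51667e-06 m^3/s
dP = 48.6571 Pa = 48.6571 / 133.322 mmHg = 0.365 mmHg


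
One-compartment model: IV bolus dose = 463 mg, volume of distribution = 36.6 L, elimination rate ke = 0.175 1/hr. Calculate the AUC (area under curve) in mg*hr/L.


C0 = Dose/Vd = 463/36.6 = 12.6503 mg/L
AUC = C0/ke = 12.6503/0.175
AUC = 72.29 mg*hr/L


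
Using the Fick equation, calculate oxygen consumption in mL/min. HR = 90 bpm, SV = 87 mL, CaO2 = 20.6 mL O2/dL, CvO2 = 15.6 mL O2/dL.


CO = HR*SV = 90*87/1000 = 7.83 L/min
a-v O2 diff = 20.6 - 15.6 = 5 mL/dL
VO2 = CO * (CaO2-CvO2) * 10 dL/L
VO2 = 7.83 * 5 * 10
VO2 = 391.5 mL/min


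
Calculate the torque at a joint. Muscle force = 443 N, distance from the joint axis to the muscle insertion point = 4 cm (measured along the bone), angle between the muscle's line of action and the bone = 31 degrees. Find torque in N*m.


Torque = F * d * sin(theta)   (moment arm = d*sin(theta))
d = 4 cm = 0.04 m
Torque = 443 * 0.04 * sin(31)
Torque = 9.126 N*m


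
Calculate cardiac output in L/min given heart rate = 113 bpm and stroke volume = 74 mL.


CO = HR * SV
CO = 113 * 74 / 1000
CO = 8.362 L/min


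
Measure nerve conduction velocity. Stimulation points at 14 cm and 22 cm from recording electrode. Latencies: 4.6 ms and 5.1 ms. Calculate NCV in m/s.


Distance = (22 - 14) / 100 = 0.08 m
dt = (5.1 - 4.6) / 1000 = 5.0000e-04 s
NCV = dist / dt = 160 m/s


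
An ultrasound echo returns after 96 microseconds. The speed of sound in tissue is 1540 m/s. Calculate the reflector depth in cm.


depth = c * t / 2
t = 96 us = 9.6000e-05 s
depth = 1540 * 9.6000e-05 / 2
depth = 0.07392 m = 7.392 cm


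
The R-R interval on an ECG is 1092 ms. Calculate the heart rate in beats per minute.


HR = 60 / RR_interval(s)
RR = 1092 ms = 1.092 s
HR = 60 / 1.092 = 54.95 bpm


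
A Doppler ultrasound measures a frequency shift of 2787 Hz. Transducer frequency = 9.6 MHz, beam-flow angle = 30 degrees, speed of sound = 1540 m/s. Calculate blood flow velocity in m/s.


v = fd * c / (2 * f0 * cos(theta))
v = 2787 * 1540 / (2 * 9.6000e+06 * cos(30))
v = 0.2581 m/s


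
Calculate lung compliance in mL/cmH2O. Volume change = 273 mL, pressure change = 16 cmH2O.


C = dV / dP
C = 273 / 16
C = 17.06 mL/cmH2O


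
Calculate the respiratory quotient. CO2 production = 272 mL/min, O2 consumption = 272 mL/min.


RQ = VCO2 / VO2
RQ = 272 / 272
RQ = 1


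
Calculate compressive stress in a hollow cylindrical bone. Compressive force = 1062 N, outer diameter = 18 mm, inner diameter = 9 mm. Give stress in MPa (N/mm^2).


A = pi*(r_o^2 - r_i^2)
r_o = 9 mm, r_i = 4.5 mm
A = 190.852 mm^2
sigma = F/A = 1062 / 190.852
sigma = 5.565 MPa


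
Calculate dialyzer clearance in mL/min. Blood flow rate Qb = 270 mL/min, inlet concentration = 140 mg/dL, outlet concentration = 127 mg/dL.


K = Qb * (Cb_in - Cb_out) / Cb_in
K = 270 * (140 - 127) / 140
K = 25.07 mL/min


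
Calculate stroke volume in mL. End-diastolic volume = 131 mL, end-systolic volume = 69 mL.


SV = EDV - ESV
SV = 131 - 69
SV = 62 mL


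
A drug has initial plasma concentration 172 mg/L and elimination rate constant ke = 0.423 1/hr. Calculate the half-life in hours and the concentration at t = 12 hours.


t_half = ln(2) / ke = 0.693147 / 0.423 = 1.639 hr
C(t) = C0 * exp(-ke*t) = 172 * exp(-0.423*12)
C(12) = 1.074 mg/L


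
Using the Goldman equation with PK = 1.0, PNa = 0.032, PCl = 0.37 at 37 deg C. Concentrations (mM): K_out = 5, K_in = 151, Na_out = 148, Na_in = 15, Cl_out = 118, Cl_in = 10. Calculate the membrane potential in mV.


Vm = (RT/F)*ln((PK*Ko + PNa*Nao + PCl*Cli)/(PK*Ki + PNa*Nai + PCl*Clo))
Numer = 13.436, Denom = 195.14
Vm = -71.51 mV


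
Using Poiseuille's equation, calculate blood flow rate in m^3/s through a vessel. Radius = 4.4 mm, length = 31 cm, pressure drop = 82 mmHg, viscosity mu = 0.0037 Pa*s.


Q = pi*r^4*dP / (8*mu*L)
r = 0.0044 m, L = 0.31 m
dP = 82 mmHg = 10932.404 Pa
Q = 0.001403 m^3/s


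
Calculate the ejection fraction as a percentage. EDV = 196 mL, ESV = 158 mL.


SV = EDV - ESV = 196 - 158 = 38 mL
EF = SV/EDV * 100 = 38/196 * 100
EF = 19.39%


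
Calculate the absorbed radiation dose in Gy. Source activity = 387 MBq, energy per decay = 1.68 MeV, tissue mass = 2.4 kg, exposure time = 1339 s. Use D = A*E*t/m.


A = 387 MBq = 3.8700e+08 Bq
E = 1.68 MeV = 2.69136e-13 J
D = A*E*t/m = 3.8700e+08*2.69136e-13*1339/2.4
D = 0.05811 Gy


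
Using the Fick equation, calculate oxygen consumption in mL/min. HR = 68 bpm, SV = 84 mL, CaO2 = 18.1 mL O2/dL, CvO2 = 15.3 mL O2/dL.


CO = HR*SV = 68*84/1000 = 5.712 L/min
a-v O2 diff = 18.1 - 15.3 = 2.8 mL/dL
VO2 = CO * (CaO2-CvO2) * 10 dL/L
VO2 = 5.712 * 2.8 * 10
VO2 = 159.9 mL/min


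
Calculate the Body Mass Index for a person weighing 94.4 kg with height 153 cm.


BMI = weight / height^2
height = 153 cm = 1.53 m
BMI = 94.4 / 1.53^2
BMI = 40.33 kg/m^2


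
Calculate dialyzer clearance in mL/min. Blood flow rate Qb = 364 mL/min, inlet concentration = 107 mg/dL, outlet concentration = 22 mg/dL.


K = Qb * (Cb_in - Cb_out) / Cb_in
K = 364 * (107 - 22) / 107
K = 289.2 mL/min


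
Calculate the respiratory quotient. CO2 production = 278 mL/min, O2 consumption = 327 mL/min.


RQ = VCO2 / VO2
RQ = 278 / 327
RQ = 0.8502


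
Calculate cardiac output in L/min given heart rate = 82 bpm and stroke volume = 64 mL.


CO = HR * SV
CO = 82 * 64 / 1000
CO = 5.248 L/min


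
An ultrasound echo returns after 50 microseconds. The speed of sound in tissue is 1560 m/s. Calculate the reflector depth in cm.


depth = c * t / 2
t = 50 us = 5.0000e-05 s
depth = 1560 * 5.0000e-05 / 2
depth = 0.039 m = 3.9 cm


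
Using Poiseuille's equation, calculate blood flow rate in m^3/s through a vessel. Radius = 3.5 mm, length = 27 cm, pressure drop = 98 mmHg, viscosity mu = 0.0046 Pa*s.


Q = pi*r^4*dP / (8*mu*L)
r = 0.0035 m, L = 0.27 m
dP = 98 mmHg = 13065.556 Pa
Q = 6.1992e-04 m^3/s


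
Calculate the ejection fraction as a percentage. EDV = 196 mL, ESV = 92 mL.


SV = EDV - ESV = 196 - 92 = 104 mL
EF = SV/EDV * 100 = 104/196 * 100
EF = 53.06%


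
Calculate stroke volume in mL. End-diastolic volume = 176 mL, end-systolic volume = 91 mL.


SV = EDV - ESV
SV = 176 - 91
SV = 85 mL


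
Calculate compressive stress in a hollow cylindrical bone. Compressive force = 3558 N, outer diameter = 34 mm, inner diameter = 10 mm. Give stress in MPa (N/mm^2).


A = pi*(r_o^2 - r_i^2)
r_o = 17 mm, r_i = 5 mm
A = 829.38 mm^2
sigma = F/A = 3558 / 829.38
sigma = 4.29 MPa


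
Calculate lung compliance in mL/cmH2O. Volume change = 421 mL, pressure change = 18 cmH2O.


C = dV / dP
C = 421 / 18
C = 23.39 mL/cmH2O


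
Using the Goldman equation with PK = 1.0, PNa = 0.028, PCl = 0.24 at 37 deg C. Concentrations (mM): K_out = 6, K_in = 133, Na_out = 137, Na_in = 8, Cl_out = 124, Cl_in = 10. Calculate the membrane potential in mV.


Vm = (RT/F)*ln((PK*Ko + PNa*Nao + PCl*Cli)/(PK*Ki + PNa*Nai + PCl*Clo))
Numer = 12.236, Denom = 162.984
Vm = -69.2 mV


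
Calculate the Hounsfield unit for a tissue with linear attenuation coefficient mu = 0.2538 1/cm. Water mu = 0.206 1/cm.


HU = ((mu_tissue - mu_water) / mu_water) * 1000
HU = ((0.2538 - 0.206) / 0.206) * 1000
HU = 232


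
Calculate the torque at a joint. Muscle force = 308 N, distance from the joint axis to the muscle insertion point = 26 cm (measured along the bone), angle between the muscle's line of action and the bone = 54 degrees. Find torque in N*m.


Torque = F * d * sin(theta)   (moment arm = d*sin(theta))
d = 26 cm = 0.26 m
Torque = 308 * 0.26 * sin(54)
Torque = 64.79 N*m


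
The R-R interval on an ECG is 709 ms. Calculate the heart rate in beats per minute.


HR = 60 / RR_interval(s)
RR = 709 ms = 0.709 s
HR = 60 / 0.709 = 84.63 bpm


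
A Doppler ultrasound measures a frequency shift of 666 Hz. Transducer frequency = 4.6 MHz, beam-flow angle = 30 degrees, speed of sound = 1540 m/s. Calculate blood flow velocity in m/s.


v = fd * c / (2 * f0 * cos(theta))
v = 666 * 1540 / (2 * 4.6000e+06 * cos(30))
v = 0.1287 m/s


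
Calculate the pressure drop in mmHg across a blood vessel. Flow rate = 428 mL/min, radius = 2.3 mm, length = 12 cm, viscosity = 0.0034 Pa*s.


dP = 8*mu*L*Q / (pi*r^4)
Q = 428 mL/min = 7.13333e-06 m^3/s
dP = 264.839 Pa = 264.839 / 133.322 mmHg = 1.986 mmHg


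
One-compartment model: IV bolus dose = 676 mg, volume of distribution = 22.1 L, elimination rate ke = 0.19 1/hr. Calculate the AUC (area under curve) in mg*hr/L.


C0 = Dose/Vd = 676/22.1 = 30.5882 mg/L
AUC = C0/ke = 30.5882/0.19
AUC = 161 mg*hr/L


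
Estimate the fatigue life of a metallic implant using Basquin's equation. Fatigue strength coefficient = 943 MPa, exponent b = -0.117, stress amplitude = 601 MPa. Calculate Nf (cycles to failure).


sigma_a = sigma_f' * (2Nf)^b
2Nf = (sigma_a/sigma_f')^(1/b)
2Nf = (601/943)^(1/-0.117)
2Nf = 47.001638
Nf = 23.5


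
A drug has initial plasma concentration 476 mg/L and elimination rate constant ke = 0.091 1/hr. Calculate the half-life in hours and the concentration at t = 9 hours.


t_half = ln(2) / ke = 0.693147 / 0.091 = 7.617 hr
C(t) = C0 * exp(-ke*t) = 476 * exp(-0.091*9)
C(9) = 209.9 mg/L


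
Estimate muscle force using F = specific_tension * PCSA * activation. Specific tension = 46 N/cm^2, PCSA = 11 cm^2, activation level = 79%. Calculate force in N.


F = sigma * PCSA * activation
F = 46 * 11 * 0.79
F = 399.7 N


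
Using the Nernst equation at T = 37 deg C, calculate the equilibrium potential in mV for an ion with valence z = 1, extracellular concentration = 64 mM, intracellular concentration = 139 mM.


E = (RT/(zF)) * ln(C_out/C_in)
T = 37 + 273.15 = 310.15 K
E = (8.314 * 310.15 / (1 * 96485)) * ln(64/139)
E = -20.73 mV


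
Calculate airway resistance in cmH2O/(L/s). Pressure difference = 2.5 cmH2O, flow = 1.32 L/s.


R = dP / flow
R = 2.5 / 1.32
R = 1.894 cmH2O/(L/s)


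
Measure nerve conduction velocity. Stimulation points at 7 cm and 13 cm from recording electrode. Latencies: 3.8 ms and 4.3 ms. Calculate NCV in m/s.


Distance = (13 - 7) / 100 = 0.06 m
dt = (4.3 - 3.8) / 1000 = 5.0000e-04 s
NCV = dist / dt = 120 m/s


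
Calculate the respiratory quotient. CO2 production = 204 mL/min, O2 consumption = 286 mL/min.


RQ = VCO2 / VO2
RQ = 204 / 286
RQ = 0.7133


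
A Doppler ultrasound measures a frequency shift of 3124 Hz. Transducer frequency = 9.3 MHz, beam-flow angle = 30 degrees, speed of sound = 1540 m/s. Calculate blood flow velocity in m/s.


v = fd * c / (2 * f0 * cos(theta))
v = 3124 * 1540 / (2 * 9.3000e+06 * cos(30))
v = 0.2987 m/s


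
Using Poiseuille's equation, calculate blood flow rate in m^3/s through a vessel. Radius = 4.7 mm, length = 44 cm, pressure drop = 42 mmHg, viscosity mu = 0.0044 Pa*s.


Q = pi*r^4*dP / (8*mu*L)
r = 0.0047 m, L = 0.44 m
dP = 42 mmHg = 5599.524 Pa
Q = 5.5424e-04 m^3/s


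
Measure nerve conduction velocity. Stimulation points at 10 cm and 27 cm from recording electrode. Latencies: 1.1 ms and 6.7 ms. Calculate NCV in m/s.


Distance = (27 - 10) / 100 = 0.17 m
dt = (6.7 - 1.1) / 1000 = 0.0056 s
NCV = dist / dt = 30.36 m/s


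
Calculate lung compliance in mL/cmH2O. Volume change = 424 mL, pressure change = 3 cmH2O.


C = dV / dP
C = 424 / 3
C = 141.3 mL/cmH2O


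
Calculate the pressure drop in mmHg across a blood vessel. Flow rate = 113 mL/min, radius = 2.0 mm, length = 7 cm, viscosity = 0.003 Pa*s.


dP = 8*mu*L*Q / (pi*r^4)
Q = 113 mL/min = 1.88333e-06 m^3/s
dP = 62.9457 Pa = 62.9457 / 133.322 mmHg = 0.4721 mmHg


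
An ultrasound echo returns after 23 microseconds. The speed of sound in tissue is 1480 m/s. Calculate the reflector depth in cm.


depth = c * t / 2
t = 23 us = 2.3000e-05 s
depth = 1480 * 2.3000e-05 / 2
depth = 0.01702 m = 1.702 cm


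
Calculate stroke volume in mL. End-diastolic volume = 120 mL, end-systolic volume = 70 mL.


SV = EDV - ESV
SV = 120 - 70
SV = 50 mL


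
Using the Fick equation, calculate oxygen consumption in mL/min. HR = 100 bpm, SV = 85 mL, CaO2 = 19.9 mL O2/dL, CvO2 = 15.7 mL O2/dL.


CO = HR*SV = 100*85/1000 = 8.5 L/min
a-v O2 diff = 19.9 - 15.7 = 4.2 mL/dL
VO2 = CO * (CaO2-CvO2) * 10 dL/L
VO2 = 8.5 * 4.2 * 10
VO2 = 357 mL/min


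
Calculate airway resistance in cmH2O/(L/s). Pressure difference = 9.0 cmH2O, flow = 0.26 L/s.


R = dP / flow
R = 9.0 / 0.26
R = 34.62 cmH2O/(L/s)


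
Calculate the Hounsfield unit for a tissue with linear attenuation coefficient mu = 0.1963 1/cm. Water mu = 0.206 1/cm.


HU = ((mu_tissue - mu_water) / mu_water) * 1000
HU = ((0.1963 - 0.206) / 0.206) * 1000
HU = -47.09


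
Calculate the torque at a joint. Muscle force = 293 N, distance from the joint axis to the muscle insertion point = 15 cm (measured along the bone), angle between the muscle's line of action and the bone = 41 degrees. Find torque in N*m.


Torque = F * d * sin(theta)   (moment arm = d*sin(theta))
d = 15 cm = 0.15 m
Torque = 293 * 0.15 * sin(41)
Torque = 28.83 N*m


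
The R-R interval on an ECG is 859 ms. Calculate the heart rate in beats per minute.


HR = 60 / RR_interval(s)
RR = 859 ms = 0.859 s
HR = 60 / 0.859 = 69.85 bpm


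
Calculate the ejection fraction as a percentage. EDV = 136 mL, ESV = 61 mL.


SV = EDV - ESV = 136 - 61 = 75 mL
EF = SV/EDV * 100 = 75/136 * 100
EF = 55.15%


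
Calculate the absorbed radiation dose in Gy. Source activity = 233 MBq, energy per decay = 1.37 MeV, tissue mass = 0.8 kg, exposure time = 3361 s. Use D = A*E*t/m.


A = 233 MBq = 2.3300e+08 Bq
E = 1.37 MeV = 2.19474e-13 J
D = A*E*t/m = 2.3300e+08*2.19474e-13*3361/0.8
D = 0.2148 Gy


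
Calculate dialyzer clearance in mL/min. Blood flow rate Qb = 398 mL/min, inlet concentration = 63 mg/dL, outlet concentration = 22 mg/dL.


K = Qb * (Cb_in - Cb_out) / Cb_in
K = 398 * (63 - 22) / 63
K = 259 mL/min


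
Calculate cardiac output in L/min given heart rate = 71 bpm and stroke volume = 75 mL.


CO = HR * SV
CO = 71 * 75 / 1000
CO = 5.325 L/min


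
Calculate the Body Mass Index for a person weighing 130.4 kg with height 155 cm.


BMI = weight / height^2
height = 155 cm = 1.55 m
BMI = 130.4 / 1.55^2
BMI = 54.28 kg/m^2


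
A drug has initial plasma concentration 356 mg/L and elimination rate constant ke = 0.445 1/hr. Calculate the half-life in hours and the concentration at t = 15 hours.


t_half = ln(2) / ke = 0.693147 / 0.445 = 1.558 hr
C(t) = C0 * exp(-ke*t) = 356 * exp(-0.445*15)
C(15) = 0.4493 mg/L


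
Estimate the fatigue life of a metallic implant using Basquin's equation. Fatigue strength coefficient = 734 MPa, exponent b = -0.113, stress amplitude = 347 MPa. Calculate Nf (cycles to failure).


sigma_a = sigma_f' * (2Nf)^b
2Nf = (sigma_a/sigma_f')^(1/b)
2Nf = (347/734)^(1/-0.113)
2Nf = 757.44362
Nf = 378.7


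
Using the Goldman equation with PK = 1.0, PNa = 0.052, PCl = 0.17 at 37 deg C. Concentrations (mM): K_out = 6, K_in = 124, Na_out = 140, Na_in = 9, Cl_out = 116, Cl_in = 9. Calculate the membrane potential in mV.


Vm = (RT/F)*ln((PK*Ko + PNa*Nao + PCl*Cli)/(PK*Ki + PNa*Nai + PCl*Clo))
Numer = 14.81, Denom = 144.188
Vm = -60.82 mV


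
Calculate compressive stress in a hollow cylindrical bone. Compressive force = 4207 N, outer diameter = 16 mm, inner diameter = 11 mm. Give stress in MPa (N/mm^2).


A = pi*(r_o^2 - r_i^2)
r_o = 8 mm, r_i = 5.5 mm
A = 106.029 mm^2
sigma = F/A = 4207 / 106.029
sigma = 39.68 MPa


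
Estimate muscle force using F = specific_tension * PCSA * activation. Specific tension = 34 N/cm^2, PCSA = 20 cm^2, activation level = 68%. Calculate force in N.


F = sigma * PCSA * activation
F = 34 * 20 * 0.68
F = 462.4 N


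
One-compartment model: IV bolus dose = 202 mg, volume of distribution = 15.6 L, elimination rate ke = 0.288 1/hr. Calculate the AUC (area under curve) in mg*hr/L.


C0 = Dose/Vd = 202/15.6 = 12.9487 mg/L
AUC = C0/ke = 12.9487/0.288
AUC = 44.96 mg*hr/L


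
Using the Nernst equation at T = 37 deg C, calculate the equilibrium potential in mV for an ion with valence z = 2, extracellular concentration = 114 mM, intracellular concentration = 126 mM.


E = (RT/(zF)) * ln(C_out/C_in)
T = 37 + 273.15 = 310.15 K
E = (8.314 * 310.15 / (2 * 96485)) * ln(114/126)
E = -1.337 mV


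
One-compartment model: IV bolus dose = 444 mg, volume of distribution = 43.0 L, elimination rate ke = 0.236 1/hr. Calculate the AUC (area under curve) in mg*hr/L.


C0 = Dose/Vd = 444/43.0 = 10.3256 mg/L
AUC = C0/ke = 10.3256/0.236
AUC = 43.75 mg*hr/L


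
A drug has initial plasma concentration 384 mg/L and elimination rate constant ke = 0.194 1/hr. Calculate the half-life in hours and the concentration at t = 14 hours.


t_half = ln(2) / ke = 0.693147 / 0.194 = 3.573 hr
C(t) = C0 * exp(-ke*t) = 384 * exp(-0.194*14)
C(14) = 25.4 mg/L


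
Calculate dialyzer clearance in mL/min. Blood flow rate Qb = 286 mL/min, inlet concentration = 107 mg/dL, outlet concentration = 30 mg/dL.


K = Qb * (Cb_in - Cb_out) / Cb_in
K = 286 * (107 - 30) / 107
K = 205.8 mL/min


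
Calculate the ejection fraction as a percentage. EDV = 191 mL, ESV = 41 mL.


SV = EDV - ESV = 191 - 41 = 150 mL
EF = SV/EDV * 100 = 150/191 * 100
EF = 78.53%


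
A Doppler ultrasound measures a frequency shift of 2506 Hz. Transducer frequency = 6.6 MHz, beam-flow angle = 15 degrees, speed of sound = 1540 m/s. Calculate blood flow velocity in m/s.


v = fd * c / (2 * f0 * cos(theta))
v = 2506 * 1540 / (2 * 6.6000e+06 * cos(15))
v = 0.3027 m/s


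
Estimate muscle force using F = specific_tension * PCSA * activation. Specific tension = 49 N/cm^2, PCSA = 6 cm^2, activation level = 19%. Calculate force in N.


F = sigma * PCSA * activation
F = 49 * 6 * 0.19
F = 55.86 N


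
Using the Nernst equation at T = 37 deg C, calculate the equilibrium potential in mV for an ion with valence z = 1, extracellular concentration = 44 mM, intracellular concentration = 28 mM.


E = (RT/(zF)) * ln(C_out/C_in)
T = 37 + 273.15 = 310.15 K
E = (8.314 * 310.15 / (1 * 96485)) * ln(44/28)
E = 12.08 mV


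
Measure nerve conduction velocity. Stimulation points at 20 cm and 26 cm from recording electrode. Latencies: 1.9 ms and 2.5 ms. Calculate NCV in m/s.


Distance = (26 - 20) / 100 = 0.06 m
dt = (2.5 - 1.9) / 1000 = 6.0000e-04 s
NCV = dist / dt = 100 m/s


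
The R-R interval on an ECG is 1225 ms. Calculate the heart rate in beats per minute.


HR = 60 / RR_interval(s)
RR = 1225 ms = 1.225 s
HR = 60 / 1.225 = 48.98 bpm


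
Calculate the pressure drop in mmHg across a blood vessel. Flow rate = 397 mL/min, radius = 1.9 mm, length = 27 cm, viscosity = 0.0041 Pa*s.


dP = 8*mu*L*Q / (pi*r^4)
Q = 397 mL/min = 6.61667e-06 m^3/s
dP = 1431.24 Pa = 1431.24 / 133.322 mmHg = 10.74 mmHg


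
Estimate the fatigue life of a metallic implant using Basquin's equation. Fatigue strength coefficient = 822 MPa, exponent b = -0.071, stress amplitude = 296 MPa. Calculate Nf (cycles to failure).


sigma_a = sigma_f' * (2Nf)^b
2Nf = (sigma_a/sigma_f')^(1/b)
2Nf = (296/822)^(1/-0.071)
2Nf = 1768508.4
Nf = 8.843e+05


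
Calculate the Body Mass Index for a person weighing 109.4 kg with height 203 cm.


BMI = weight / height^2
height = 203 cm = 2.03 m
BMI = 109.4 / 2.03^2
BMI = 26.55 kg/m^2


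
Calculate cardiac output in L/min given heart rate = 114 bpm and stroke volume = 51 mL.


CO = HR * SV
CO = 114 * 51 / 1000
CO = 5.814 L/min


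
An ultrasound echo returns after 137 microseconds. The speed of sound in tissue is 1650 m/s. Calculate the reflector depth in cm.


depth = c * t / 2
t = 137 us = 1.3700e-04 s
depth = 1650 * 1.3700e-04 / 2
depth = 0.113025 m = 11.3025 cm


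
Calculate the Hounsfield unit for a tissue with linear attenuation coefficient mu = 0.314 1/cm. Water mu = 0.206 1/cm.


HU = ((mu_tissue - mu_water) / mu_water) * 1000
HU = ((0.314 - 0.206) / 0.206) * 1000
HU = 524.3


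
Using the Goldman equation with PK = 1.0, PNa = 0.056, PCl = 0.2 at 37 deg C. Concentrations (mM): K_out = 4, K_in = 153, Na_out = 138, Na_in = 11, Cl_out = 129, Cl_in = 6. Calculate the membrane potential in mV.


Vm = (RT/F)*ln((PK*Ko + PNa*Nao + PCl*Cli)/(PK*Ki + PNa*Nai + PCl*Clo))
Numer = 12.928, Denom = 179.416
Vm = -70.3 mV


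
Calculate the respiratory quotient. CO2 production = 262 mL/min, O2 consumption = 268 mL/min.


RQ = VCO2 / VO2
RQ = 262 / 268
RQ = 0.9776


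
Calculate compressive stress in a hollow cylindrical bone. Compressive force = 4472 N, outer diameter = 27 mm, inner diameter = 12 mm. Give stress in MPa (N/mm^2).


A = pi*(r_o^2 - r_i^2)
r_o = 13.5 mm, r_i = 6 mm
A = 459.458 mm^2
sigma = F/A = 4472 / 459.458
sigma = 9.733 MPa


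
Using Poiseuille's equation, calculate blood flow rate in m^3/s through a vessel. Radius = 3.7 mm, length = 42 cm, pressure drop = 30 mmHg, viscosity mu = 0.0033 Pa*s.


Q = pi*r^4*dP / (8*mu*L)
r = 0.0037 m, L = 0.42 m
dP = 30 mmHg = 3999.66 Pa
Q = 2.1239e-04 m^3/s


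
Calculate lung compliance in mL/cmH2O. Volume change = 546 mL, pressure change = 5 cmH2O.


C = dV / dP
C = 546 / 5
C = 109.2 mL/cmH2O


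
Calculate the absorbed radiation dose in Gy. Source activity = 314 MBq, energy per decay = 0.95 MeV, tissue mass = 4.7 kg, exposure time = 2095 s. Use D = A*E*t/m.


A = 314 MBq = 3.1400e+08 Bq
E = 0.95 MeV = 1.5219e-13 J
D = A*E*t/m = 3.1400e+08*1.5219e-13*2095/4.7
D = 0.0213 Gy


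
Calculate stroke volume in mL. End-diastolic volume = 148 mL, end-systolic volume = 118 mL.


SV = EDV - ESV
SV = 148 - 118
SV = 30 mL


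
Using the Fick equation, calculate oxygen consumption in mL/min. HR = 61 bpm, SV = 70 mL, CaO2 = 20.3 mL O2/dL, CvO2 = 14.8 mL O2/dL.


CO = HR*SV = 61*70/1000 = 4.27 L/min
a-v O2 diff = 20.3 - 14.8 = 5.5 mL/dL
VO2 = CO * (CaO2-CvO2) * 10 dL/L
VO2 = 4.27 * 5.5 * 10
VO2 = 234.8 mL/min


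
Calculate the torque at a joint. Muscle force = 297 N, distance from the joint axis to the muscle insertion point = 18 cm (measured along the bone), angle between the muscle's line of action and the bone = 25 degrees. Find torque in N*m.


Torque = F * d * sin(theta)   (moment arm = d*sin(theta))
d = 18 cm = 0.18 m
Torque = 297 * 0.18 * sin(25)
Torque = 22.59 N*m


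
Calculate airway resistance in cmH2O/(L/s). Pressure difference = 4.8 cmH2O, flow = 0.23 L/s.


R = dP / flow
R = 4.8 / 0.23
R = 20.87 cmH2O/(L/s)


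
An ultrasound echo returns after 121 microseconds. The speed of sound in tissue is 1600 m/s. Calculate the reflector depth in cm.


depth = c * t / 2
t = 121 us = 1.2100e-04 s
depth = 1600 * 1.2100e-04 / 2
depth = 0.0968 m = 9.68 cm


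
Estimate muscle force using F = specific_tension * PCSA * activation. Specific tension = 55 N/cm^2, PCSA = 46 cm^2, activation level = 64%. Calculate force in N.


F = sigma * PCSA * activation
F = 55 * 46 * 0.64
F = 1619 N


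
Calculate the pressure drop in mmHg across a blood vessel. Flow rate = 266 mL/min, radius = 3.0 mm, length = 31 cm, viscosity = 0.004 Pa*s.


dP = 8*mu*L*Q / (pi*r^4)
Q = 266 mL/min = 4.43333e-06 m^3/s
dP = 172.825 Pa = 172.825 / 133.322 mmHg = 1.296 mmHg
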